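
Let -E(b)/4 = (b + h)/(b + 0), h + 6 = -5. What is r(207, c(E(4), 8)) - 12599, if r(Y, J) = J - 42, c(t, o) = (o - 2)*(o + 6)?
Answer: -12557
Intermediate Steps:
h = -11 (h = -6 - 5 = -11)
E(b) = -4*(-11 + b)/b (E(b) = -4*(b - 11)/(b + 0) = -4*(-11 + b)/b)
c(t, o) = (-2 + o)*(6 + o)
r(Y, J) = -42 + J
r(207, c(E(4), 8)) - 12599 = (-42 + (-12 + 8² + 4*8)) - 12599 = (-42 + (-12 + 64 + 32)) - 12599 = (-42 + 84) - 12599 = 42 - 12599 = -12557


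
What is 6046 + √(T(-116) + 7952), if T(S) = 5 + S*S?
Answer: 6046 + 7*√437 ≈ 6192.3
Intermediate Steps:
T(S) = 5 + S²
6046 + √(T(-116) + 7952) = 6046 + √((5 + (-116)²) + 7952) = 6046 + √((5 + 13456) + 7952) = 6046 + √(13461 + 7952) = 6046 + √21413 = 6046 + 7*√437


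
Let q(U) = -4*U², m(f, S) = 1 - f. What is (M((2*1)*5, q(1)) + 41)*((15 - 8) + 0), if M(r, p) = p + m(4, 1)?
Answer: 238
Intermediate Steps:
M(r, p) = -3 + p (M(r, p) = p + (1 - 1*4) = p + (1 - 4) = p - 3 = -3 + p)
(M((2*1)*5, q(1)) + 41)*((15 - 8) + 0) = ((-3 - 4*1²) + 41)*((15 - 8) + 0) = ((-3 - 4*1) + 41)*(7 + 0) = ((-3 - 4) + 41)*7 = (-7 + 41)*7 = 34*7 = 238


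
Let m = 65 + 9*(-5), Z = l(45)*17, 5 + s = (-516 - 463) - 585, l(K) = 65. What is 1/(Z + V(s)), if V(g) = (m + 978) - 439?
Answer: 1/1664 ≈ 0.00060096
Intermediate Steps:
s = -1569 (s = -5 + ((-516 - 463) - 585) = -5 + (-979 - 585) = -5 - 1564 = -1569)
Z = 1105 (Z = 65*17 = 1105)
m = 20 (m = 65 - 45 = 20)
V(g) = 559 (V(g) = (20 + 978) - 439 = 998 - 439 = 559)
1/(Z + V(s)) = 1/(1105 + 559) = 1/1664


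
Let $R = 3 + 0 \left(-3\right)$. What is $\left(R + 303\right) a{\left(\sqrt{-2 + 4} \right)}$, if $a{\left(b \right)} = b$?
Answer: $306 \sqrt{2} \approx 432.75$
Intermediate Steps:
$R = 3$ ($R = 3 + 0 = 3$)
$\left(R + 303\right) a{\left(\sqrt{-2 + 4} \right)} = \left(3 + 303\right) \sqrt{-2 + 4} = 306 \sqrt{2}$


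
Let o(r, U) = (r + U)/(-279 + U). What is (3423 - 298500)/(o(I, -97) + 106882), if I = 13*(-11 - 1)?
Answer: -110948952/40187885 ≈ -2.7608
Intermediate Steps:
I = -156 (I = 13*(-12) = -156)
o(r, U) = (U + r)/(-279 + U)
(3423 - 298500)/(o(I, -97) + 106882) = (3423 - 298500)/((-97 - 156)/(-279 - 97) + 106882) = -295077/(-253/(-376) + 106882) = -295077/(-1/376*(-253) + 106882) = -295077/(253/376 + 106882) = -295077/40187885/376 = -295077*376/40187885 = -110948952/40187885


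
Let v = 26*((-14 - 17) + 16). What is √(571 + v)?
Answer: √181 ≈ 13.454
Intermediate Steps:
v = -390 (v = 26*(-31 + 16) = 26*(-15) = -390)
√(571 + v) = √(571 - 390) = √181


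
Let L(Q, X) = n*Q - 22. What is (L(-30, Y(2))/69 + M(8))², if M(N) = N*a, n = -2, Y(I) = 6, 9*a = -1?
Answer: 4900/42849 ≈ 0.11436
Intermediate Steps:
a = -⅑ (a = (⅑)*(-1) = -⅑ ≈ -0.11111)
M(N) = -N/9 (M(N) = N*(-⅑) = -N/9)
L(Q, X) = -22 - 2*Q (L(Q, X) = -2*Q - 22 = -22 - 2*Q)
(L(-30, Y(2))/69 + M(8))² = ((-22 - 2*(-30))/69 - ⅑*8)² = ((-22 + 60)*(1/69) - 8/9)² = (38*(1/69) - 8/9)² = (38/69 - 8/9)² = (-70/207)² = 4900/42849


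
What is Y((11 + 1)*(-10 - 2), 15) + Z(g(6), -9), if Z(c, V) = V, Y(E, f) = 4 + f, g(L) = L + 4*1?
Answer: 10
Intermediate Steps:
g(L) = 4 + L (g(L) = L + 4 = 4 + L)
Y((11 + 1)*(-10 - 2), 15) + Z(g(6), -9) = (4 + 15) - 9 = 19 - 9 = 10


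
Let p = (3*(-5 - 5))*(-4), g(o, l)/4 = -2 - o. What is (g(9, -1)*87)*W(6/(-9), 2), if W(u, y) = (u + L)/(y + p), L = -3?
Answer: 7018/61 ≈ 115.05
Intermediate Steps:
g(o, l) = -8 - 4*o (g(o, l) = 4*(-2 - o) = -8 - 4*o)
p = 120 (p = (3*(-10))*(-4) = -30*(-4) = 120)
W(u, y) = (-3 + u)/(120 + y) (W(u, y) = (u - 3)/(y + 120) = (-3 + u)/(120 + y))
(g(9, -1)*87)*W(6/(-9), 2) = ((-8 - 4*9)*87)*((-3 + 6/(-9))/(120 + 2)) = ((-8 - 36)*87)*((-3 + 6*(-⅑))/122) = (-44*87)*((-3 - ⅔)/122) = -1914*(-11)/(61*3) = -3828*(-11/366) = 7018/61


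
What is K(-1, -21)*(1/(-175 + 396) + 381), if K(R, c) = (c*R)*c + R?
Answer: -168404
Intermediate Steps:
K(R, c) = R + R*c² (K(R, c) = (R*c)*c + R = R*c² + R = R + R*c²)
K(-1, -21)*(1/(-175 + 396) + 381) = (-(1 + (-21)²))*(1/(-175 + 396) + 381) = (-(1 + 441))*(1/221 + 381) = (-1*442)*(1/221 + 381) = -442*84202/221 = -168404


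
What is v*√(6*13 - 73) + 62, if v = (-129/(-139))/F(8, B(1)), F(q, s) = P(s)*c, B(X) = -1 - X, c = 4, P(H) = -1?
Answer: 62 - 129*√5/556 ≈ 61.481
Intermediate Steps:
F(q, s) = -4 (F(q, s) = -1*4 = -4)
v = -129/556 (v = -129/(-139)/(-4) = -129*(-1/139)*(-¼) = (129/139)*(-¼) = -129/556 ≈ -0.23201)
v*√(6*13 - 73) + 62 = -129*√(6*13 - 73)/556 + 62 = -129*√(78 - 73)/556 + 62 = -129*√5/556 + 62 = 62 - 129*√5/556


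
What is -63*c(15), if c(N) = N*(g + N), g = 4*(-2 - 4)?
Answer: 8505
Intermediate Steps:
g = -24 (g = 4*(-6) = -24)
c(N) = N*(-24 + N)
-63*c(15) = -945*(-24 + 15) = -945*(-9) = -63*(-135) = 8505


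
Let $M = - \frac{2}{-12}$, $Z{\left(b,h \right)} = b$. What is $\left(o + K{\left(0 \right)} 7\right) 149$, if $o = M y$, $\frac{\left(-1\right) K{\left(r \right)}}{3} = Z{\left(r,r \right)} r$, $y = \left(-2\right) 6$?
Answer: $-298$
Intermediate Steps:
$M = \frac{1}{6}$ ($M = \left(-2\right) \left(- \frac{1}{12}\right) = \frac{1}{6} \approx 0.16667$)
$y = -12$
$K{\left(r \right)} = - 3 r^{2}$ ($K{\left(r \right)} = - 3 r r = - 3 r^{2}$)
$o = -2$ ($o = \frac{1}{6} \left(-12\right) = -2$)
$\left(o + K{\left(0 \right)} 7\right) 149 = \left(-2 + - 3 \cdot 0^{2} \cdot 7\right) 149 = \left(-2 + \left(-3\right) 0 \cdot 7\right) 149 = \left(-2 + 0 \cdot 7\right) 149 = \left(-2 + 0\right) 149 = \left(-2\right) 149 = -298$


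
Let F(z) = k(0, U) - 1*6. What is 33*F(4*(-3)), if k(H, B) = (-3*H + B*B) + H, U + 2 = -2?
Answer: 330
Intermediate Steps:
U = -4 (U = -2 - 2 = -4)
k(H, B) = B² - 2*H (k(H, B) = (-3*H + B²) + H = (B² - 3*H) + H = B² - 2*H)
F(z) = 10 (F(z) = ((-4)² - 2*0) - 1*6 = (16 + 0) - 6 = 16 - 6 = 10)
33*F(4*(-3)) = 33*10 = 330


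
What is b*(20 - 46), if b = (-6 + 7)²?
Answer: -26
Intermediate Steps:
b = 1 (b = 1² = 1)
b*(20 - 46) = 1*(20 - 46) = 1*(-26) = -26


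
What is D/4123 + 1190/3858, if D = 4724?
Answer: 11565781/7953267 ≈ 1.4542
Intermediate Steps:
D/4123 + 1190/3858 = 4724/4123 + 1190/3858 = 4724*(1/4123) + 1190*(1/3858) = 4724/4123 + 595/1929 = 11565781/7953267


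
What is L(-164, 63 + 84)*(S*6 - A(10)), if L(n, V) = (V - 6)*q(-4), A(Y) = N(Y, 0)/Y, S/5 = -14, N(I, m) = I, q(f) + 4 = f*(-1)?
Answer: 0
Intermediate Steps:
q(f) = -4 - f (q(f) = -4 + f*(-1) = -4 - f)
S = -70 (S = 5*(-14) = -70)
A(Y) = 1 (A(Y) = Y/Y = 1)
L(n, V) = 0 (L(n, V) = (V - 6)*(-4 - 1*(-4)) = (-6 + V)*(-4 + 4) = (-6 + V)*0 = 0)
L(-164, 63 + 84)*(S*6 - A(10)) = 0*(-70*6 - 1*1) = 0*(-420 - 1) = 0*(-421) = 0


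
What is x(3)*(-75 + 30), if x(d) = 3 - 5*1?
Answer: 90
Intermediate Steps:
x(d) = -2 (x(d) = 3 - 5 = -2)
x(3)*(-75 + 30) = -2*(-75 + 30) = -2*(-45) = 90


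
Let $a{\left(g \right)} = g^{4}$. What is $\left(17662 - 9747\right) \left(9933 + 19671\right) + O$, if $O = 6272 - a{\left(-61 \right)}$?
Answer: $220476091$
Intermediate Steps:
$O = -13839569$ ($O = 6272 - \left(-61\right)^{4} = 6272 - 13845841 = -13839569$)
$\left(17662 - 9747\right) \left(9933 + 19671\right) + O = \left(17662 - 9747\right) \left(9933 + 19671\right) - 13839569 = 7915 \cdot 29604 - 13839569 = 234315660 - 13839569 = 220476091$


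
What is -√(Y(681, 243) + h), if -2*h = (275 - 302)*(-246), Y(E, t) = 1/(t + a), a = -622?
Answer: -2*I*√119258035/379 ≈ -57.628*I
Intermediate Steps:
Y(E, t) = 1/(-622 + t) (Y(E, t) = 1/(t - 622) = 1/(-622 + t))
h = -3321 (h = -(275 - 302)*(-246)/2 = -(-27)*(-246)/2 = -½*6642 = -3321)
-√(Y(681, 243) + h) = -√(1/(-622 + 243) - 3321) = -√(1/(-379) - 3321) = -√(-1/379 - 3321) = -√(-1258660/379) = -2*I*√119258035/379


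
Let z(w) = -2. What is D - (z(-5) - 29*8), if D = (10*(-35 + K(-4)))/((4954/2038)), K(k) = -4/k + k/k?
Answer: 243348/2477 ≈ 98.243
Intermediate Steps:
K(k) = 1 - 4/k (K(k) = -4/k + 1 = 1 - 4/k)
D = -336270/2477 (D = (10*(-35 + (-4 - 4)/(-4)))/((4954/2038)) = (10*(-35 - ¼*(-8)))/((4954*(1/2038))) = (10*(-35 + 2))/(2477/1019) = (10*(-33))*(1019/2477) = -330*1019/2477 = -336270/2477 ≈ -135.76)
D - (z(-5) - 29*8) = -336270/2477 - (-2 - 29*8) = -336270/2477 - (-2 - 232) = -336270/2477 - 1*(-234) = -336270/2477 + 234 = 243348/2477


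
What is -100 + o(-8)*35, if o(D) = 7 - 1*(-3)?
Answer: 250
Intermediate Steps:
o(D) = 10 (o(D) = 7 + 3 = 10)
-100 + o(-8)*35 = -100 + 10*35 = -100 + 350 = 250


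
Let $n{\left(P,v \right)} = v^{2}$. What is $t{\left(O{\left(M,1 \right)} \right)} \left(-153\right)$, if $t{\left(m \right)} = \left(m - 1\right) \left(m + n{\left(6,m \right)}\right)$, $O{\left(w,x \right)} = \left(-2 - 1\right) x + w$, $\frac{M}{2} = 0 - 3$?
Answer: $110160$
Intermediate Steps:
$M = -6$ ($M = 2 \left(0 - 3\right) = 2 \left(-3\right) = -6$)
$O{\left(w,x \right)} = w - 3 x$ ($O{\left(w,x \right)} = \left(-2 - 1\right) x + w = - 3 x + w = w - 3 x$)
$t{\left(m \right)} = \left(-1 + m\right) \left(m + m^{2}\right)$ ($t{\left(m \right)} = \left(m - 1\right) \left(m + m^{2}\right) = \left(-1 + m\right) \left(m + m^{2}\right)$)
$t{\left(O{\left(M,1 \right)} \right)} \left(-153\right) = \left(\left(-6 - 3\right)^{3} - \left(-6 - 3\right)\right) \left(-153\right) = \left(\left(-9\right)^{3} - -9\right) \left(-153\right) = \left(-729 + 9\right) \left(-153\right) = \left(-720\right) \left(-153\right) = 110160$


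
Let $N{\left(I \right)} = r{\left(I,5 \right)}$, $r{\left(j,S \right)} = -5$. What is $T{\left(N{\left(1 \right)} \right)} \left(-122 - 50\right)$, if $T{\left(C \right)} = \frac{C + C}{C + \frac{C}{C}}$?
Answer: $-430$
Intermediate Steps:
$N{\left(I \right)} = -5$
$T{\left(C \right)} = \frac{2 C}{1 + C}$ ($T{\left(C \right)} = \frac{2 C}{C + 1} = \frac{2 C}{1 + C}$)
$T{\left(N{\left(1 \right)} \right)} \left(-122 - 50\right) = 2 \left(-5\right) \frac{1}{1 - 5} \left(-122 - 50\right) = 2 \left(-5\right) \frac{1}{-4} \left(-172\right) = 2 \left(-5\right) \left(- \frac{1}{4}\right) \left(-172\right) = \frac{5}{2} \left(-172\right) = -430$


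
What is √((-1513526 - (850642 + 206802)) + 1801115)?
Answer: I*√769855 ≈ 877.41*I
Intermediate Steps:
√((-1513526 - (850642 + 206802)) + 1801115) = √((-1513526 - 1*1057444) + 1801115) = √((-1513526 - 1057444) + 1801115) = √(-2570970 + 1801115) = √(-769855) = I*√769855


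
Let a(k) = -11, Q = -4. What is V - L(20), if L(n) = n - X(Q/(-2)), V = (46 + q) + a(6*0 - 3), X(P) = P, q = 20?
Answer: 37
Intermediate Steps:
V = 55 (V = (46 + 20) - 11 = 66 - 11 = 55)
L(n) = -2 + n (L(n) = n - (-4)/(-2) = n - (-4)*(-1)/2 = n - 1*2 = n - 2 = -2 + n)
V - L(20) = 55 - (-2 + 20) = 55 - 1*18 = 55 - 18 = 37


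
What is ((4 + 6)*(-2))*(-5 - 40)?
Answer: 900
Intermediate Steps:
((4 + 6)*(-2))*(-5 - 40) = (10*(-2))*(-45) = -20*(-45) = 900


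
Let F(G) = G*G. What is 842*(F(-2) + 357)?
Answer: 303962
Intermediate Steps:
F(G) = G**2
842*(F(-2) + 357) = 842*((-2)**2 + 357) = 842*(4 + 357) = 842*361 = 303962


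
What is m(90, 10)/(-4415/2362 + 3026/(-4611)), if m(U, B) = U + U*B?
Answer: -10782270180/27504977 ≈ -392.01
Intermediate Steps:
m(U, B) = U + B*U
m(90, 10)/(-4415/2362 + 3026/(-4611)) = (90*(1 + 10))/(-4415/2362 + 3026/(-4611)) = (90*11)/(-4415*1/2362 + 3026*(-1/4611)) = 990/(-4415/2362 - 3026/4611) = 990/(-27504977/10891182) = 990*(-10891182/27504977) = -10782270180/27504977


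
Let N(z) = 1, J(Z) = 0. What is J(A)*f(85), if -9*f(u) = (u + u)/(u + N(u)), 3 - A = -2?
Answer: 0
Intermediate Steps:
A = 5 (A = 3 - 1*(-2) = 3 + 2 = 5)
f(u) = -2*u/(9*(1 + u)) (f(u) = -(u + u)/(9*(u + 1)) = -2*u/(9*(1 + u)))
J(A)*f(85) = 0*(-2*85/(9 + 9*85)) = 0*(-2*85/(9 + 765)) = 0*(-2*85/774) = 0*(-2*85*1/774) = 0*(-85/387) = 0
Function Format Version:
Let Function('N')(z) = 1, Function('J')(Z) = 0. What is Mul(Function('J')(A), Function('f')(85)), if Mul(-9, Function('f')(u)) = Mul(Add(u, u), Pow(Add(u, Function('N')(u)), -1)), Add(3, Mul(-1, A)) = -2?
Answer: 0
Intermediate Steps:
A = 5 (A = Add(3, Mul(-1, -2)) = Add(3, 2) = 5)
Function('f')(u) = Mul(Rational(-2, 9), u, Pow(Add(1, u), -1)) (Function('f')(u) = Mul(Rational(-1, 9), Mul(Add(u, u), Pow(Add(u, 1), -1))) = Mul(Rational(-1, 9), Mul(Mul(2, u), Pow(Add(1, u), -1))) = Mul(Rational(-1, 9), Mul(2, u, Pow(Add(1, u), -1))) = Mul(Rational(-2, 9), u, Pow(Add(1, u), -1)))
Mul(Function('J')(A), Function('f')(85)) = Mul(0, Mul(-2, 85, Pow(Add(9, Mul(9, 85)), -1))) = Mul(0, Mul(-2, 85, Pow(Add(9, 765), -1))) = Mul(0, Mul(-2, 85, Pow(774, -1))) = Mul(0, Mul(-2, 85, Rational(1, 774))) = Mul(0, Rational(-85, 387)) = 0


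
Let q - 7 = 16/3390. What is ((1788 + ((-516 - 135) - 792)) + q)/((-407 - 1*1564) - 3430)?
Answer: -596648/9154695 ≈ -0.065174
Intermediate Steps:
q = 11873/1695 (q = 7 + 16/3390 = 7 + 16*(1/3390) = 7 + 8/1695 = 11873/1695 ≈ 7.0047)
((1788 + ((-516 - 135) - 792)) + q)/((-407 - 1*1564) - 3430) = ((1788 + ((-516 - 135) - 792)) + 11873/1695)/((-407 - 1*1564) - 3430) = ((1788 + (-651 - 792)) + 11873/1695)/((-407 - 1564) - 3430) = ((1788 - 1443) + 11873/1695)/(-1971 - 3430) = (345 + 11873/1695)/(-5401) = (596648/1695)*(-1/5401) = -596648/9154695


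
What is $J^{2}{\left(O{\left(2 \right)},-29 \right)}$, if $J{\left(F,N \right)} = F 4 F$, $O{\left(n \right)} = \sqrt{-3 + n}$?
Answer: $16$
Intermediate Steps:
$J{\left(F,N \right)} = 4 F^{2}$ ($J{\left(F,N \right)} = 4 F F = 4 F^{2}$)
$J^{2}{\left(O{\left(2 \right)},-29 \right)} = \left(4 \left(\sqrt{-3 + 2}\right)^{2}\right)^{2} = \left(4 \left(\sqrt{-1}\right)^{2}\right)^{2} = \left(4 i^{2}\right)^{2} = \left(4 \left(-1\right)\right)^{2} = \left(-4\right)^{2} = 16$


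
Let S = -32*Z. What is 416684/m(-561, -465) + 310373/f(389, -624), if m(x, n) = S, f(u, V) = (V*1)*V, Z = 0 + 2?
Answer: -2534795083/389376 ≈ -6509.9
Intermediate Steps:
Z = 2
f(u, V) = V² (f(u, V) = V*V = V²)
S = -64 (S = -32*2 = -64)
m(x, n) = -64
416684/m(-561, -465) + 310373/f(389, -624) = 416684/(-64) + 310373/((-624)²) = 416684*(-1/64) + 310373/389376 = -104171/16 + 310373*(1/389376) = -104171/16 + 310373/389376 = -2534795083/389376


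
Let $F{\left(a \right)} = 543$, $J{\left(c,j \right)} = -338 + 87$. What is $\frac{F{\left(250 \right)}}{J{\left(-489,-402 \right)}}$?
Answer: $- \frac{543}{251} \approx -2.1633$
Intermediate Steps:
$J{\left(c,j \right)} = -251$
$\frac{F{\left(250 \right)}}{J{\left(-489,-402 \right)}} = \frac{543}{-251} = 543 \left(- \frac{1}{251}\right) = - \frac{543}{251}$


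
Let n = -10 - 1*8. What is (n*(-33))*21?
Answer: 12474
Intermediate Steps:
n = -18 (n = -10 - 8 = -18)
(n*(-33))*21 = -18*(-33)*21 = 594*21 = 12474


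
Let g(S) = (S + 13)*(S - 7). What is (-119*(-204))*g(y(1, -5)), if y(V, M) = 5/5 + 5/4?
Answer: -7033971/4 ≈ -1.7585e+6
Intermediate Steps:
y(V, M) = 9/4 (y(V, M) = 5*(1/5) + 5*(1/4) = 1 + 5/4 = 9/4)
g(S) = (-7 + S)*(13 + S) (g(S) = (13 + S)*(-7 + S) = (-7 + S)*(13 + S))
(-119*(-204))*g(y(1, -5)) = (-119*(-204))*(-91 + (9/4)**2 + 6*(9/4)) = 24276*(-91 + 81/16 + 27/2) = 24276*(-1159/16) = -7033971/4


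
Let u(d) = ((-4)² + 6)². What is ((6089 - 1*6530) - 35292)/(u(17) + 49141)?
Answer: -35733/49625 ≈ -0.72006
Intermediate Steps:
u(d) = 484 (u(d) = (16 + 6)² = 22² = 484)
((6089 - 1*6530) - 35292)/(u(17) + 49141) = ((6089 - 1*6530) - 35292)/(484 + 49141) = ((6089 - 6530) - 35292)/49625 = (-441 - 35292)*(1/49625) = -35733*1/49625 = -35733/49625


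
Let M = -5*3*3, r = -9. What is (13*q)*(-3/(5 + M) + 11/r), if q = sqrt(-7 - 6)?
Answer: -5369*I*sqrt(13)/360 ≈ -53.773*I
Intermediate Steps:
M = -45 (M = -15*3 = -45)
q = I*sqrt(13) (q = sqrt(-13) = I*sqrt(13) ≈ 3.6056*I)
(13*q)*(-3/(5 + M) + 11/r) = (13*(I*sqrt(13)))*(-3/(5 - 45) + 11/(-9)) = (13*I*sqrt(13))*(-3/(-40) + 11*(-1/9)) = (13*I*sqrt(13))*(-3*(-1/40) - 11/9) = (13*I*sqrt(13))*(3/40 - 11/9) = (13*I*sqrt(13))*(-413/360) = -5369*I*sqrt(13)/360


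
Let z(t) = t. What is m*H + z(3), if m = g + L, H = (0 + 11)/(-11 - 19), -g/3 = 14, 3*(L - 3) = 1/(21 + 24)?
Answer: 35027/2025 ≈ 17.297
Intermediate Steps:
L = 406/135 (L = 3 + 1/(3*(21 + 24)) = 3 + (⅓)/45 = 3 + (⅓)*(1/45) = 3 + 1/135 = 406/135 ≈ 3.0074)
g = -42 (g = -3*14 = -42)
H = -11/30 (H = 11/(-30) = 11*(-1/30) = -11/30 ≈ -0.36667)
m = -5264/135 (m = -42 + 406/135 = -5264/135 ≈ -38.993)
m*H + z(3) = -5264/135*(-11/30) + 3 = 28952/2025 + 3 = 35027/2025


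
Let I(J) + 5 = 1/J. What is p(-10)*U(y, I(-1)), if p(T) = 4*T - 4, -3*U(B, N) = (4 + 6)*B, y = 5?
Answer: 2200/3 ≈ 733.33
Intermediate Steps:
I(J) = -5 + 1/J
U(B, N) = -10*B/3 (U(B, N) = -(4 + 6)*B/3 = -10*B/3)
p(T) = -4 + 4*T
p(-10)*U(y, I(-1)) = (-4 + 4*(-10))*(-10/3*5) = (-4 - 40)*(-50/3) = -44*(-50/3) = 2200/3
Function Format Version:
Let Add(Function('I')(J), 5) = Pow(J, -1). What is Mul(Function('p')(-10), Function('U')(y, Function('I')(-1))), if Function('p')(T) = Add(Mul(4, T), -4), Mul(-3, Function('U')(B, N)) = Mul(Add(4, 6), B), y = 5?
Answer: Rational(2200, 3) ≈ 733.33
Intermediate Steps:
Function('I')(J) = Add(-5, Pow(J, -1))
Function('U')(B, N) = Mul(Rational(-10, 3), B) (Function('U')(B, N) = Mul(Rational(-1, 3), Mul(Add(4, 6), B)) = Mul(Rational(-1, 3), Mul(10, B)) = Mul(Rational(-10, 3), B))
Function('p')(T) = Add(-4, Mul(4, T))
Mul(Function('p')(-10), Function('U')(y, Function('I')(-1))) = Mul(Add(-4, Mul(4, -10)), Mul(Rational(-10, 3), 5)) = Mul(Add(-4, -40), Rational(-50, 3)) = Mul(-44, Rational(-50, 3)) = Rational(2200, 3)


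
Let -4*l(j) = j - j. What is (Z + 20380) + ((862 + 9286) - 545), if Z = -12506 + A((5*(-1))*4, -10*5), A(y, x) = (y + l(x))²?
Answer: 17877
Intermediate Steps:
l(j) = 0 (l(j) = -(j - j)/4 = -¼*0 = 0)
A(y, x) = y² (A(y, x) = (y + 0)² = y²)
Z = -12106 (Z = -12506 + ((5*(-1))*4)² = -12506 + (-5*4)² = -12506 + (-20)² = -12506 + 400 = -12106)
(Z + 20380) + ((862 + 9286) - 545) = (-12106 + 20380) + ((862 + 9286) - 545) = 8274 + (10148 - 545) = 8274 + 9603 = 17877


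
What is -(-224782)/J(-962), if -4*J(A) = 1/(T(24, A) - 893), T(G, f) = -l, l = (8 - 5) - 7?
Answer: 799324792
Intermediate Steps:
l = -4 (l = 3 - 7 = -4)
T(G, f) = 4 (T(G, f) = -1*(-4) = 4)
J(A) = 1/3556 (J(A) = -1/(4*(4 - 893)) = -¼/(-889) = -¼*(-1/889) = 1/3556)
-(-224782)/J(-962) = -(-224782)/1/3556 = -(-224782)*3556 = -1*(-799324792) = 799324792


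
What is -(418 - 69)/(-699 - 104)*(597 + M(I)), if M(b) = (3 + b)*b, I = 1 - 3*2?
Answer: 211843/803 ≈ 263.81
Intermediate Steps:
I = -5 (I = 1 - 6 = -5)
M(b) = b*(3 + b)
-(418 - 69)/(-699 - 104)*(597 + M(I)) = -(418 - 69)/(-699 - 104)*(597 - 5*(3 - 5)) = -349/(-803)*(597 - 5*(-2)) = -349*(-1/803)*(597 + 10) = -(-349)*607/803 = -1*(-211843/803) = 211843/803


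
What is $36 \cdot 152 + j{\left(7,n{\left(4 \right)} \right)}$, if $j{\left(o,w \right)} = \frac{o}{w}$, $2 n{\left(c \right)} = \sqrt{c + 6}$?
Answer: $5472 + \frac{7 \sqrt{10}}{5} \approx 5476.4$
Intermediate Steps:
$n{\left(c \right)} = \frac{\sqrt{6 + c}}{2}$ ($n{\left(c \right)} = \frac{\sqrt{c + 6}}{2} = \frac{\sqrt{6 + c}}{2}$)
$36 \cdot 152 + j{\left(7,n{\left(4 \right)} \right)} = 36 \cdot 152 + \frac{7}{\frac{1}{2} \sqrt{6 + 4}} = 5472 + \frac{7}{\frac{1}{2} \sqrt{10}} = 5472 + 7 \frac{\sqrt{10}}{5} = 5472 + \frac{7 \sqrt{10}}{5}$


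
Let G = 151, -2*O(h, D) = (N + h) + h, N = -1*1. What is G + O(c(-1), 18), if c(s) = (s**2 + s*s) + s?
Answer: 301/2 ≈ 150.50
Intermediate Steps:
N = -1
c(s) = s + 2*s**2 (c(s) = (s**2 + s**2) + s = 2*s**2 + s = s + 2*s**2)
O(h, D) = 1/2 - h (O(h, D) = -((-1 + h) + h)/2 = -(-1 + 2*h)/2 = 1/2 - h)
G + O(c(-1), 18) = 151 + (1/2 - (-1)*(1 + 2*(-1))) = 151 + (1/2 - (-1)*(1 - 2)) = 151 + (1/2 - (-1)*(-1)) = 151 + (1/2 - 1*1) = 151 + (1/2 - 1) = 151 - 1/2 = 301/2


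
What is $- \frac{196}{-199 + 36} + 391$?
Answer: $\frac{63929}{163} \approx 392.2$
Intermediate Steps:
$- \frac{196}{-199 + 36} + 391 = - \frac{196}{-163} + 391 = \left(-196\right) \left(- \frac{1}{163}\right) + 391 = \frac{196}{163} + 391 = \frac{63929}{163}$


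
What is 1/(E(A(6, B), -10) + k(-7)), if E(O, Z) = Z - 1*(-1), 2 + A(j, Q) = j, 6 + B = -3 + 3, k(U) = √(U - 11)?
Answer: -1/11 - I*√2/33 ≈ -0.090909 - 0.042855*I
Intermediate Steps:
k(U) = √(-11 + U)
B = -6 (B = -6 + (-3 + 3) = -6 + 0 = -6)
A(j, Q) = -2 + j
E(O, Z) = 1 + Z (E(O, Z) = Z + 1 = 1 + Z)
1/(E(A(6, B), -10) + k(-7)) = 1/((1 - 10) + √(-11 - 7)) = 1/(-9 + √(-18)) = 1/(-9 + 3*I*√2)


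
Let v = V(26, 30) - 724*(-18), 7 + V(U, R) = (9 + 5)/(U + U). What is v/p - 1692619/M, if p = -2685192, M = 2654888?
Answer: -14883659793683/23168873060112 ≈ -0.64240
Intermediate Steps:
V(U, R) = -7 + 7/U (V(U, R) = -7 + (9 + 5)/(U + U) = -7 + 14/((2*U)) = -7 + 14*(1/(2*U)) = -7 + 7/U)
v = 338657/26 (v = (-7 + 7/26) - 724*(-18) = (-7 + 7*(1/26)) + 13032 = (-7 + 7/26) + 13032 = -175/26 + 13032 = 338657/26 ≈ 13025.)
v/p - 1692619/M = (338657/26)/(-2685192) - 1692619/2654888 = (338657/26)*(-1/2685192) - 1692619*1/2654888 = -338657/69814992 - 1692619/2654888 = -14883659793683/23168873060112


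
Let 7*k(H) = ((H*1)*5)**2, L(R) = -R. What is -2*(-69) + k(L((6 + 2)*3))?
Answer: 15366/7 ≈ 2195.1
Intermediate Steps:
k(H) = 25*H**2/7 (k(H) = ((H*1)*5)**2/7 = (H*5)**2/7 = (5*H)**2/7 = (25*H**2)/7 = 25*H**2/7)
-2*(-69) + k(L((6 + 2)*3)) = -2*(-69) + 25*(-(6 + 2)*3)**2/7 = 138 + 25*(-8*3)**2/7 = 138 + 25*(-1*24)**2/7 = 138 + (25/7)*(-24)**2 = 138 + (25/7)*576 = 138 + 14400/7 = 15366/7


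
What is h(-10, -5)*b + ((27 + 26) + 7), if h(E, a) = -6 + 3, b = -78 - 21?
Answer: 357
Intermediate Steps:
b = -99
h(E, a) = -3
h(-10, -5)*b + ((27 + 26) + 7) = -3*(-99) + ((27 + 26) + 7) = 297 + (53 + 7) = 297 + 60 = 357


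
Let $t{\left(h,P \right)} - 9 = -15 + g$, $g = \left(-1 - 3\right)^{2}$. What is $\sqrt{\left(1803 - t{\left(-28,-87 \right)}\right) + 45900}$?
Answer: $\sqrt{47693} \approx 218.39$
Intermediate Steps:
$g = 16$ ($g = \left(-4\right)^{2} = 16$)
$t{\left(h,P \right)} = 10$ ($t{\left(h,P \right)} = 9 + \left(-15 + 16\right) = 9 + 1 = 10$)
$\sqrt{\left(1803 - t{\left(-28,-87 \right)}\right) + 45900} = \sqrt{\left(1803 - 10\right) + 45900} = \sqrt{1793 + 45900} = \sqrt{47693}$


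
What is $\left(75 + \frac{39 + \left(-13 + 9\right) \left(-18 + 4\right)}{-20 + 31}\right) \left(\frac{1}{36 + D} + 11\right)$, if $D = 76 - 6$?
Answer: $\frac{536820}{583} \approx 920.79$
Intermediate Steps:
$D = 70$ ($D = 76 - 6 = 70$)
$\left(75 + \frac{39 + \left(-13 + 9\right) \left(-18 + 4\right)}{-20 + 31}\right) \left(\frac{1}{36 + D} + 11\right) = \left(75 + \frac{39 + \left(-13 + 9\right) \left(-18 + 4\right)}{-20 + 31}\right) \left(\frac{1}{36 + 70} + 11\right) = \left(75 + \frac{39 - -56}{11}\right) \left(\frac{1}{106} + 11\right) = \left(75 + \left(39 + 56\right) \frac{1}{11}\right) \left(\frac{1}{106} + 11\right) = \left(75 + 95 \cdot \frac{1}{11}\right) \frac{1167}{106} = \left(75 + \frac{95}{11}\right) \frac{1167}{106} = \frac{920}{11} \cdot \frac{1167}{106} = \frac{536820}{583}$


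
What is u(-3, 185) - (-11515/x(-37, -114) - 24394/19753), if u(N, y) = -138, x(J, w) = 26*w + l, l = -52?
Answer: -8375240115/59575048 ≈ -140.58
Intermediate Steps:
x(J, w) = -52 + 26*w (x(J, w) = 26*w - 52 = -52 + 26*w)
u(-3, 185) - (-11515/x(-37, -114) - 24394/19753) = -138 - (-11515/(-52 + 26*(-114)) - 24394/19753) = -138 - (-11515/(-52 - 2964) - 24394*1/19753) = -138 - (-11515/(-3016) - 24394/19753) = -138 - (-11515*(-1/3016) - 24394/19753) = -138 - (11515/3016 - 24394/19753) = -138 - 1*153883491/59575048 = -138 - 153883491/59575048 = -8375240115/59575048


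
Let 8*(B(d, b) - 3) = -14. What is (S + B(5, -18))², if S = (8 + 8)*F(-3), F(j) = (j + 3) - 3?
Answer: 34969/16 ≈ 2185.6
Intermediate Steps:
F(j) = j (F(j) = (3 + j) - 3 = j)
B(d, b) = 5/4 (B(d, b) = 3 + (⅛)*(-14) = 3 - 7/4 = 5/4)
S = -48 (S = (8 + 8)*(-3) = 16*(-3) = -48)
(S + B(5, -18))² = (-48 + 5/4)² = (-187/4)² = 34969/16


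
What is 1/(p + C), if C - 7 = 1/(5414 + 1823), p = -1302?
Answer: -7237/9371914 ≈ -0.00077220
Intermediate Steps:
C = 50660/7237 (C = 7 + 1/(5414 + 1823) = 7 + 1/7237 = 50660/7237 ≈ 7.0001)
1/(p + C) = 1/(-1302 + 50660/7237) = 1/(-9371914/7237) = -7237/9371914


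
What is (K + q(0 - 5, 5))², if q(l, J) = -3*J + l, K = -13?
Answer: 1089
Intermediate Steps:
q(l, J) = l - 3*J
(K + q(0 - 5, 5))² = (-13 + ((0 - 5) - 3*5))² = (-13 + (-5 - 15))² = (-13 - 20)² = (-33)² = 1089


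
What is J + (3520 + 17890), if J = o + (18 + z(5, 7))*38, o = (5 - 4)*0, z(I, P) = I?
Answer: 22284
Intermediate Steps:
o = 0 (o = 1*0 = 0)
J = 874 (J = 0 + (18 + 5)*38 = 0 + 23*38 = 0 + 874 = 874)
J + (3520 + 17890) = 874 + (3520 + 17890) = 874 + 21410 = 22284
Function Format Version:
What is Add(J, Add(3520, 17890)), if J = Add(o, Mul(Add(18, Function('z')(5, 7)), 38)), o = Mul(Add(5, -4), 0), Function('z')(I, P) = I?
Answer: 22284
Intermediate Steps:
o = 0 (o = Mul(1, 0) = 0)
J = 874 (J = Add(0, Mul(Add(18, 5), 38)) = Add(0, Mul(23, 38)) = Add(0, 874) = 874)
Add(J, Add(3520, 17890)) = Add(874, Add(3520, 17890)) = Add(874, 21410) = 22284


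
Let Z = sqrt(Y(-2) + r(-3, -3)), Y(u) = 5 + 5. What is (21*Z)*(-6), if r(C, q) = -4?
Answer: -126*sqrt(6) ≈ -308.64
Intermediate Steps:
Y(u) = 10
Z = sqrt(6) (Z = sqrt(10 - 4) = sqrt(6) ≈ 2.4495)
(21*Z)*(-6) = (21*sqrt(6))*(-6) = -126*sqrt(6)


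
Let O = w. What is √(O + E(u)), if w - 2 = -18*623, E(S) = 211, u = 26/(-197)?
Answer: I*√11001 ≈ 104.89*I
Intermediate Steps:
u = -26/197 (u = 26*(-1/197) = -26/197 ≈ -0.13198)
w = -11212 (w = 2 - 18*623 = 2 - 11214 = -11212)
O = -11212
√(O + E(u)) = √(-11212 + 211) = √(-11001) = I*√11001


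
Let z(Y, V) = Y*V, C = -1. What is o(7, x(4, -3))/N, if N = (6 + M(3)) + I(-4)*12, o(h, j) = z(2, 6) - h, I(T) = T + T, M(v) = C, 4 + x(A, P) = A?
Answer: -5/91 ≈ -0.054945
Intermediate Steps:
x(A, P) = -4 + A
M(v) = -1
I(T) = 2*T
z(Y, V) = V*Y
o(h, j) = 12 - h (o(h, j) = 6*2 - h = 12 - h)
N = -91 (N = (6 - 1) + (2*(-4))*12 = 5 - 8*12 = 5 - 96 = -91)
o(7, x(4, -3))/N = (12 - 1*7)/(-91) = (12 - 7)*(-1/91) = 5*(-1/91) = -5/91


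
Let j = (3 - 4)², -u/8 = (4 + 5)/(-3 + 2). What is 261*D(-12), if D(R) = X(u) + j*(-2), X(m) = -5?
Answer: -1827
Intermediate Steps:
u = 72 (u = -8*(4 + 5)/(-3 + 2) = -72/(-1) = -72*(-1) = -8*(-9) = 72)
j = 1 (j = (-1)² = 1)
D(R) = -7 (D(R) = -5 + 1*(-2) = -5 - 2 = -7)
261*D(-12) = 261*(-7) = -1827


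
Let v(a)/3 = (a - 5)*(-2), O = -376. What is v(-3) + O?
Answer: -328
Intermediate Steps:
v(a) = 30 - 6*a (v(a) = 3*((a - 5)*(-2)) = 3*((-5 + a)*(-2)) = 3*(10 - 2*a) = 30 - 6*a)
v(-3) + O = (30 - 6*(-3)) - 376 = (30 + 18) - 376 = 48 - 376 = -328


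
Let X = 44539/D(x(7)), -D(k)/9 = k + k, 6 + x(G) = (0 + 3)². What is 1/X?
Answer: -54/44539 ≈ -0.0012124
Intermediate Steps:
x(G) = 3 (x(G) = -6 + (0 + 3)² = -6 + 3² = -6 + 9 = 3)
D(k) = -18*k (D(k) = -9*(k + k) = -18*k)
X = -44539/54 (X = 44539/((-18*3)) = 44539/(-54) = 44539*(-1/54) = -44539/54 ≈ -824.80)
1/X = 1/(-44539/54) = -54/44539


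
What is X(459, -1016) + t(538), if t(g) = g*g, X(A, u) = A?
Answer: 289903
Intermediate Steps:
t(g) = g²
X(459, -1016) + t(538) = 459 + 538² = 459 + 289444 = 289903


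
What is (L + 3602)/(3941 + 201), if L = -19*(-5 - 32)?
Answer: 4305/4142 ≈ 1.0394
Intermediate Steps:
L = 703 (L = -19*(-37) = 703)
(L + 3602)/(3941 + 201) = (703 + 3602)/(3941 + 201) = 4305/4142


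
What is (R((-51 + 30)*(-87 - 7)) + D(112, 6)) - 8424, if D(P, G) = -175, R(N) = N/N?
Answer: -8598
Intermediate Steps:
R(N) = 1
(R((-51 + 30)*(-87 - 7)) + D(112, 6)) - 8424 = (1 - 175) - 8424 = -174 - 8424 = -8598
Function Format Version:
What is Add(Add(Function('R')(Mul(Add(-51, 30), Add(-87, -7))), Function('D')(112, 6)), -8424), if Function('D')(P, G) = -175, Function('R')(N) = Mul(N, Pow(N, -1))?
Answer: -8598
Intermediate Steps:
Function('R')(N) = 1
Add(Add(Function('R')(Mul(Add(-51, 30), Add(-87, -7))), Function('D')(112, 6)), -8424) = Add(Add(1, -175), -8424) = Add(-174, -8424) = -8598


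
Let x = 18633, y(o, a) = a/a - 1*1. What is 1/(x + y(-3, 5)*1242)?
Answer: 1/18633 ≈ 5.3668e-5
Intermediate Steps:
y(o, a) = 0 (y(o, a) = 1 - 1 = 0)
1/(x + y(-3, 5)*1242) = 1/(18633 + 0*1242) = 1/(18633 + 0) = 1/18633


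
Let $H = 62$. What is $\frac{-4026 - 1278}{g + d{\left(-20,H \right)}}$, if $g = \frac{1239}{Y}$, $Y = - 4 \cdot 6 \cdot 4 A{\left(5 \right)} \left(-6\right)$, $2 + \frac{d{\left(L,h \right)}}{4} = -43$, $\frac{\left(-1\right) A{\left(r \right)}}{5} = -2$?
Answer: $\frac{10183680}{345187} \approx 29.502$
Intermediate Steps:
$A{\left(r \right)} = 10$ ($A{\left(r \right)} = \left(-5\right) \left(-2\right) = 10$)
$d{\left(L,h \right)} = -180$ ($d{\left(L,h \right)} = -8 + 4 \left(-43\right) = -8 - 172 = -180$)
$Y = 5760$ ($Y = - 4 \cdot 6 \cdot 4 \cdot 10 \left(-6\right) = - 4 \cdot 24 \cdot 10 \left(-6\right) = \left(-4\right) 240 \left(-6\right) = \left(-960\right) \left(-6\right) = 5760$)
$g = \frac{413}{1920}$ ($g = \frac{1239}{5760} = 1239 \cdot \frac{1}{5760} = \frac{413}{1920} \approx 0.2151$)
$\frac{-4026 - 1278}{g + d{\left(-20,H \right)}} = \frac{-4026 - 1278}{\frac{413}{1920} - 180} = - \frac{5304}{- \frac{345187}{1920}} = \left(-5304\right) \left(- \frac{1920}{345187}\right) = \frac{10183680}{345187}$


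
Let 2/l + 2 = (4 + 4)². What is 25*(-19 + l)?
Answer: -14700/31 ≈ -474.19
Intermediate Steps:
l = 1/31 (l = 2/(-2 + (4 + 4)²) = 2/(-2 + 8²) = 2/(-2 + 64) = 2/62 = 2*(1/62) = 1/31 ≈ 0.032258)
25*(-19 + l) = 25*(-19 + 1/31) = 25*(-588/31) = -14700/31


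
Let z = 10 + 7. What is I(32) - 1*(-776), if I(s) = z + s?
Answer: 825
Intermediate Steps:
z = 17
I(s) = 17 + s
I(32) - 1*(-776) = (17 + 32) - 1*(-776) = 49 + 776 = 825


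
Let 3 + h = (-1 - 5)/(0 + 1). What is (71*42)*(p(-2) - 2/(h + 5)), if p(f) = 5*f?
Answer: -28329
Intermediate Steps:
h = -9 (h = -3 + (-1 - 5)/(0 + 1) = -3 - 6/1 = -3 - 6*1 = -3 - 6 = -9)
(71*42)*(p(-2) - 2/(h + 5)) = (71*42)*(5*(-2) - 2/(-9 + 5)) = 2982*(-10 - 2/(-4)) = 2982*(-10 - 1/4*(-2)) = 2982*(-10 + 1/2) = 2982*(-19/2) = -28329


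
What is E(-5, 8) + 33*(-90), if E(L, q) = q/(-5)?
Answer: -14858/5 ≈ -2971.6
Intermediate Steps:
E(L, q) = -q/5 (E(L, q) = q*(-⅕) = -q/5)
E(-5, 8) + 33*(-90) = -⅕*8 + 33*(-90) = -8/5 - 2970 = -14858/5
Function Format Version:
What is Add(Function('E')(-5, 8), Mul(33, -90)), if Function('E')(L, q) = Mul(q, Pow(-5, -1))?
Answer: Rational(-14858, 5) ≈ -2971.6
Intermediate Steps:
Function('E')(L, q) = Mul(Rational(-1, 5), q) (Function('E')(L, q) = Mul(q, Rational(-1, 5)) = Mul(Rational(-1, 5), q))
Add(Function('E')(-5, 8), Mul(33, -90)) = Add(Mul(Rational(-1, 5), 8), Mul(33, -90)) = Add(Rational(-8, 5), -2970) = Rational(-14858, 5)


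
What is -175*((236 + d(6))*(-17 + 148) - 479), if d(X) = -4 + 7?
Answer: -5395250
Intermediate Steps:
d(X) = 3
-175*((236 + d(6))*(-17 + 148) - 479) = -175*((236 + 3)*(-17 + 148) - 479) = -175*(239*131 - 479) = -175*(31309 - 479) = -175*30830 = -5395250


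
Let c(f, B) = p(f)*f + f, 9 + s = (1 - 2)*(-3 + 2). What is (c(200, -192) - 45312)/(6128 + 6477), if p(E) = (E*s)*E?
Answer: -64045112/12605 ≈ -5080.9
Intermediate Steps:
s = -8 (s = -9 + (1 - 2)*(-3 + 2) = -9 - 1*(-1) = -9 + 1 = -8)
p(E) = -8*E² (p(E) = (E*(-8))*E = (-8*E)*E = -8*E²)
c(f, B) = f - 8*f³ (c(f, B) = (-8*f²)*f + f = -8*f³ + f = f - 8*f³)
(c(200, -192) - 45312)/(6128 + 6477) = ((200 - 8*200³) - 45312)/(6128 + 6477) = ((200 - 8*8000000) - 45312)/12605 = ((200 - 64000000) - 45312)*(1/12605) = (-63999800 - 45312)*(1/12605) = -64045112*1/12605 = -64045112/12605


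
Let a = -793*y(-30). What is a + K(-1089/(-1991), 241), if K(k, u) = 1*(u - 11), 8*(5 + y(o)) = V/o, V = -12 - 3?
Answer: 66327/16 ≈ 4145.4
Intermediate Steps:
V = -15
y(o) = -5 - 15/(8*o) (y(o) = -5 + (-15/o)/8 = -5 - 15/(8*o))
a = 62647/16 (a = -793*(-5 - 15/8/(-30)) = -793*(-5 - 15/8*(-1/30)) = -793*(-5 + 1/16) = -793*(-79/16) = 62647/16 ≈ 3915.4)
K(k, u) = -11 + u (K(k, u) = 1*(-11 + u) = -11 + u)
a + K(-1089/(-1991), 241) = 62647/16 + (-11 + 241) = 62647/16 + 230 = 66327/16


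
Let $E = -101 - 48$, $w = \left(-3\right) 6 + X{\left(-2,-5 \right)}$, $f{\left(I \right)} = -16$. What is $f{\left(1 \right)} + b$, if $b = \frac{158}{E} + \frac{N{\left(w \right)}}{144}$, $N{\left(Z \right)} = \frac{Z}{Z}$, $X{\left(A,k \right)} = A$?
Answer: $- \frac{365899}{21456} \approx -17.053$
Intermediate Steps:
$w = -20$ ($w = \left(-3\right) 6 - 2 = -18 - 2 = -20$)
$E = -149$ ($E = -101 - 48 = -149$)
$N{\left(Z \right)} = 1$
$b = - \frac{22603}{21456}$ ($b = \frac{158}{-149} + 1 \cdot \frac{1}{144} = 158 \left(- \frac{1}{149}\right) + 1 \cdot \frac{1}{144} = - \frac{158}{149} + \frac{1}{144} = - \frac{22603}{21456} \approx -1.0535$)
$f{\left(1 \right)} + b = -16 - \frac{22603}{21456} = - \frac{365899}{21456}$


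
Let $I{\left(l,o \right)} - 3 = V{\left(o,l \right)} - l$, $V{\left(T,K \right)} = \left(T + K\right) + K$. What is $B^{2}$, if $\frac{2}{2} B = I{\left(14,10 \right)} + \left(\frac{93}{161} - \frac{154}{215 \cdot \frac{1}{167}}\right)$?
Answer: $\frac{10150583256004}{1198198225} \approx 8471.5$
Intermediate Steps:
$V{\left(T,K \right)} = T + 2 K$ ($V{\left(T,K \right)} = \left(K + T\right) + K = T + 2 K$)
$I{\left(l,o \right)} = 3 + l + o$ ($I{\left(l,o \right)} = 3 + \left(\left(o + 2 l\right) - l\right) = 3 + \left(l + o\right) = 3 + l + o$)
$B = - \frac{3185998}{34615}$ ($B = \left(3 + 14 + 10\right) + \left(\frac{93}{161} - \frac{154}{215 \cdot \frac{1}{167}}\right) = 27 + \left(93 \cdot \frac{1}{161} - \frac{154}{215 \cdot \frac{1}{167}}\right) = 27 + \left(\frac{93}{161} - \frac{154}{\frac{215}{167}}\right) = 27 + \left(\frac{93}{161} - \frac{25718}{215}\right) = 27 - \frac{4120603}{34615} = - \frac{3185998}{34615} \approx -92.041$)
$B^{2} = \left(- \frac{3185998}{34615}\right)^{2} = \frac{10150583256004}{1198198225}$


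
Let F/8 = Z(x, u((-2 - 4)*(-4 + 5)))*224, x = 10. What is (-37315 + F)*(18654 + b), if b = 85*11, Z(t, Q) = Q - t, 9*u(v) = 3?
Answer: -3210891757/3 ≈ -1.0703e+9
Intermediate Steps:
u(v) = 1/3 (u(v) = (1/9)*3 = 1/3)
b = 935
F = -51968/3 (F = 8*((1/3 - 1*10)*224) = 8*((1/3 - 10)*224) = 8*(-29/3*224) = 8*(-6496/3) = -51968/3 ≈ -17323.)
(-37315 + F)*(18654 + b) = (-37315 - 51968/3)*(18654 + 935) = -163913/3*19589 = -3210891757/3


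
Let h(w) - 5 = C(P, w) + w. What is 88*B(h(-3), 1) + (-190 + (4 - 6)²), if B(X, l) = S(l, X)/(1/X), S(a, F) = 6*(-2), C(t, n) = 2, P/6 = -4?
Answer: -4410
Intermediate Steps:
P = -24 (P = 6*(-4) = -24)
S(a, F) = -12
h(w) = 7 + w (h(w) = 5 + (2 + w) = 7 + w)
B(X, l) = -12*X
88*B(h(-3), 1) + (-190 + (4 - 6)²) = 88*(-12*(7 - 3)) + (-190 + (4 - 6)²) = 88*(-12*4) + (-190 + (-2)²) = 88*(-48) + (-190 + 4) = -4224 - 186 = -4410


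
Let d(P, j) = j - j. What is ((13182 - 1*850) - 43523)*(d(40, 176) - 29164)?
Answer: 909654324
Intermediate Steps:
d(P, j) = 0
((13182 - 1*850) - 43523)*(d(40, 176) - 29164) = ((13182 - 1*850) - 43523)*(0 - 29164) = ((13182 - 850) - 43523)*(-29164) = (12332 - 43523)*(-29164) = -31191*(-29164) = 909654324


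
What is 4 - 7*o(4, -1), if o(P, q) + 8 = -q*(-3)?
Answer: 81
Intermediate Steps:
o(P, q) = -8 + 3*q (o(P, q) = -8 - q*(-3) = -8 + 3*q)
4 - 7*o(4, -1) = 4 - 7*(-8 + 3*(-1)) = 4 - 7*(-8 - 3) = 4 - 7*(-11) = 4 + 77 = 81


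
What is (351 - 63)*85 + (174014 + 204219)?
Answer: 402713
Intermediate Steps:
(351 - 63)*85 + (174014 + 204219) = 288*85 + 378233 = 24480 + 378233 = 402713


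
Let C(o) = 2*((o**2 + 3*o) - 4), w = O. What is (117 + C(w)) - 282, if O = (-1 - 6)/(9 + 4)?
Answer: -29685/169 ≈ -175.65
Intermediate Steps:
O = -7/13 ≈ -0.53846
w = -7/13 ≈ -0.53846
C(o) = -8 + 2*o**2 + 6*o (C(o) = 2*(-4 + o**2 + 3*o) = -8 + 2*o**2 + 6*o)
(117 + C(w)) - 282 = (117 + (-8 + 2*(-7/13)**2 + 6*(-7/13))) - 282 = (117 + (-8 + 2*(49/169) - 42/13)) - 282 = (117 + (-8 + 98/169 - 42/13)) - 282 = (117 - 1800/169) - 282 = 17973/169 - 282 = -29685/169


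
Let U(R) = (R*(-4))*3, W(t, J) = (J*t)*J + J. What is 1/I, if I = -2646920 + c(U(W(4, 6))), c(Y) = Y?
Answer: -1/2648720 ≈ -3.7754e-7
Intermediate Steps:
W(t, J) = J + t*J² (W(t, J) = t*J² + J = J + t*J²)
U(R) = -12*R (U(R) = -4*R*3 = -12*R)
I = -2648720 (I = -2646920 - 72*(1 + 6*4) = -2646920 - 72*(1 + 24) = -2646920 - 72*25 = -2646920 - 12*150 = -2646920 - 1800 = -2648720)
1/I = 1/(-2648720) = -1/2648720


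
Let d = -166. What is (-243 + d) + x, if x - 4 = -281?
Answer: -686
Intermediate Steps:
x = -277 (x = 4 - 281 = -277)
(-243 + d) + x = (-243 - 166) - 277 = -409 - 277 = -686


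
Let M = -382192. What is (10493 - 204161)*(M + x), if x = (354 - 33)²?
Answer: 54062615868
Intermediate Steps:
x = 103041 (x = 321² = 103041)
(10493 - 204161)*(M + x) = (10493 - 204161)*(-382192 + 103041) = -193668*(-279151) = 54062615868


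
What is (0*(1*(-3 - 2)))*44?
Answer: 0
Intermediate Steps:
(0*(1*(-3 - 2)))*44 = (0*(1*(-5)))*44 = (0*(-5))*44 = 0*44 = 0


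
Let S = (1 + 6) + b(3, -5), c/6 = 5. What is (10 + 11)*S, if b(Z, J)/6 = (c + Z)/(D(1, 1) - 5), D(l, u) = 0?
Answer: -3423/5 ≈ -684.60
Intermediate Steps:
c = 30 (c = 6*5 = 30)
b(Z, J) = -36 - 6*Z/5 (b(Z, J) = 6*((30 + Z)/(0 - 5)) = 6*((30 + Z)/(-5)) = 6*((30 + Z)*(-⅕)) = 6*(-6 - Z/5) = -36 - 6*Z/5)
S = -163/5 (S = (1 + 6) + (-36 - 6/5*3) = 7 + (-36 - 18/5) = 7 - 198/5 = -163/5 ≈ -32.600)
(10 + 11)*S = (10 + 11)*(-163/5) = 21*(-163/5) = -3423/5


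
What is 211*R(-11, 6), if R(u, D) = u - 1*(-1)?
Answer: -2110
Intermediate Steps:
R(u, D) = 1 + u (R(u, D) = u + 1 = 1 + u)
211*R(-11, 6) = 211*(1 - 11) = 211*(-10) = -2110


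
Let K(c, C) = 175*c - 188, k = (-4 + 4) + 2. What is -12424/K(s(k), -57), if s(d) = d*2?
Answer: -1553/64 ≈ -24.266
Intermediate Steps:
k = 2 (k = 0 + 2 = 2)
s(d) = 2*d
K(c, C) = -188 + 175*c
-12424/K(s(k), -57) = -12424/(-188 + 175*(2*2)) = -12424/(-188 + 175*4) = -12424/(-188 + 700) = -12424/512 = -12424*1/512 = -1553/64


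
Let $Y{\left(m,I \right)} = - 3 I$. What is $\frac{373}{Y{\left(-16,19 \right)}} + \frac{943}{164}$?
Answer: $- \frac{181}{228} \approx -0.79386$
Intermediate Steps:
$\frac{373}{Y{\left(-16,19 \right)}} + \frac{943}{164} = \frac{373}{\left(-3\right) 19} + \frac{943}{164} = \frac{373}{-57} + 943 \cdot \frac{1}{164} = 373 \left(- \frac{1}{57}\right) + \frac{23}{4} = - \frac{373}{57} + \frac{23}{4} = - \frac{181}{228}$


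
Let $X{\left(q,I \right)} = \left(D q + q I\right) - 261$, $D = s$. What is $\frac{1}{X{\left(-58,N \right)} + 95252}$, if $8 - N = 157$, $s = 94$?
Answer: $\frac{1}{98181} \approx 1.0185 \cdot 10^{-5}$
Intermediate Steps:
$D = 94$
$N = -149$ ($N = 8 - 157 = -149$)
$X{\left(q,I \right)} = -261 + 94 q + I q$ ($X{\left(q,I \right)} = \left(94 q + q I\right) - 261 = \left(94 q + I q\right) - 261 = -261 + 94 q + I q$)
$\frac{1}{X{\left(-58,N \right)} + 95252} = \frac{1}{\left(-261 + 94 \left(-58\right) - -8642\right) + 95252} = \frac{1}{\left(-261 - 5452 + 8642\right) + 95252} = \frac{1}{2929 + 95252} = \frac{1}{98181}$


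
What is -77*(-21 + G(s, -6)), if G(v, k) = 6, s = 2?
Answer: 1155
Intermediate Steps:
-77*(-21 + G(s, -6)) = -77*(-21 + 6) = -77*(-15) = 1155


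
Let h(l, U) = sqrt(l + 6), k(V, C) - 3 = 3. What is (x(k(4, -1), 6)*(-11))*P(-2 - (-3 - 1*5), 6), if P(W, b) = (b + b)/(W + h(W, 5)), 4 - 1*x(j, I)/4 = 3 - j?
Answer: -924 + 308*sqrt(3) ≈ -390.53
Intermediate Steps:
k(V, C) = 6 (k(V, C) = 3 + 3 = 6)
x(j, I) = 4 + 4*j (x(j, I) = 16 - 4*(3 - j) = 16 + (-12 + 4*j) = 4 + 4*j)
h(l, U) = sqrt(6 + l)
P(W, b) = 2*b/(W + sqrt(6 + W)) (P(W, b) = (b + b)/(W + sqrt(6 + W)) = (2*b)/(W + sqrt(6 + W)) = 2*b/(W + sqrt(6 + W)))
(x(k(4, -1), 6)*(-11))*P(-2 - (-3 - 1*5), 6) = ((4 + 4*6)*(-11))*(2*6/((-2 - (-3 - 1*5)) + sqrt(6 + (-2 - (-3 - 1*5))))) = ((4 + 24)*(-11))*(2*6/((-2 - (-3 - 5)) + sqrt(6 + (-2 - (-3 - 5))))) = (28*(-11))*(2*6/((-2 - 1*(-8)) + sqrt(6 + (-2 - 1*(-8))))) = -616*6/((-2 + 8) + sqrt(6 + (-2 + 8))) = -616*6/(6 + sqrt(6 + 6)) = -616*6/(6 + sqrt(12)) = -616*6/(6 + 2*sqrt(3)) = -3696/(6 + 2*sqrt(3))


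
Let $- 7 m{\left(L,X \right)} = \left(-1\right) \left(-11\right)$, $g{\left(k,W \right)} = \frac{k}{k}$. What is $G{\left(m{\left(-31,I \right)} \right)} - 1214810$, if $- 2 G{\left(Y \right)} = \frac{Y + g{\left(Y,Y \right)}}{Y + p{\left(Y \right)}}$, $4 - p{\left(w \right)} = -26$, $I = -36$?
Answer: $- \frac{241747188}{199} \approx -1.2148 \cdot 10^{6}$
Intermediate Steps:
$p{\left(w \right)} = 30$ ($p{\left(w \right)} = 4 - -26 = 4 + 26 = 30$)
$g{\left(k,W \right)} = 1$
$m{\left(L,X \right)} = - \frac{11}{7}$ ($m{\left(L,X \right)} = - \frac{\left(-1\right) \left(-11\right)}{7} = \left(- \frac{1}{7}\right) 11 = - \frac{11}{7}$)
$G{\left(Y \right)} = - \frac{1 + Y}{2 \left(30 + Y\right)}$ ($G{\left(Y \right)} = - \frac{\left(Y + 1\right) \frac{1}{Y + 30}}{2} = - \frac{\left(1 + Y\right) \frac{1}{30 + Y}}{2} = - \frac{\frac{1}{30 + Y} \left(1 + Y\right)}{2} = - \frac{1 + Y}{2 \left(30 + Y\right)}$)
$G{\left(m{\left(-31,I \right)} \right)} - 1214810 = \frac{-1 - - \frac{11}{7}}{2 \left(30 - \frac{11}{7}\right)} - 1214810 = \frac{-1 + \frac{11}{7}}{2 \cdot \frac{199}{7}} - 1214810 = \frac{1}{2} \cdot \frac{7}{199} \cdot \frac{4}{7} - 1214810 = \frac{2}{199} - 1214810 = - \frac{241747188}{199}$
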